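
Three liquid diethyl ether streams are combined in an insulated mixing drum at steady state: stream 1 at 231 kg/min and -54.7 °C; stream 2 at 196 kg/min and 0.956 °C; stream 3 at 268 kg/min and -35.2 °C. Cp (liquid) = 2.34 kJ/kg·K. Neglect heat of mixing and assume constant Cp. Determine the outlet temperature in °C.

T_out = -31.5 °C

Adiabatic, steady state ⇒ Σ ṁᵢCp,ᵢ(T_out − Tᵢ) = 0
T_out = Σ ṁᵢCp,ᵢTᵢ / Σ ṁᵢCp,ᵢ
      = -51204 / 1626.3 = -31.485 °C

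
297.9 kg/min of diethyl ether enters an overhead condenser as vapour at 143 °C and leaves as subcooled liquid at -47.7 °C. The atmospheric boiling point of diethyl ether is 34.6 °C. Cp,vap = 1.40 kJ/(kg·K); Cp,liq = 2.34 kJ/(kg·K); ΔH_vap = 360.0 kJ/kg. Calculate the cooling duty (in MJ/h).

Q_c = 12600 MJ/h

vapour 143→34.6 °C: -151.76 kJ/kg
condensation at 34.6 °C: -360 kJ/kg
liquid 34.6→-47.7 °C: -192.58 kJ/kg
Δh = -151.76 + -360 + -192.58 = -704.34 kJ/kg
Q = ṁ·Δh = 297.9 kg/min × -704.34 kJ/kg = -209820 kJ/min
|Q| = 3497.1 kW = 12589 MJ/h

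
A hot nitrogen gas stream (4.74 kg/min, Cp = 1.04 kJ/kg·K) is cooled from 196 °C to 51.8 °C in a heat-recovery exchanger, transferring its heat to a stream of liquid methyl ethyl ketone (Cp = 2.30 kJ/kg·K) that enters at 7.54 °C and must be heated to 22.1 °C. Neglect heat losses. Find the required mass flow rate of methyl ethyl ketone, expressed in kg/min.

Heat released by hot stream: Q = 4.74 × 1.04 × (196 − 51.8) = 710.85 kJ/min
Energy balance on cold side (adiabatic exchanger): Q = ṁ_c·Cp_c·(T_c,out − T_c,in)
ṁ_c = 710.85 / [2.30 × (22.1 − 7.54)] = 21.227 kg/min

ṁ_c = 21.2 kg/min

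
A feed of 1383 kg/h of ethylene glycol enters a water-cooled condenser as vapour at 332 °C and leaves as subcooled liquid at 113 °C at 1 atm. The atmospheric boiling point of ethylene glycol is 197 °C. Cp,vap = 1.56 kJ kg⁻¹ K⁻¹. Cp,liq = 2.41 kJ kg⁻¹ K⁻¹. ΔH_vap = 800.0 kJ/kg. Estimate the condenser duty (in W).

Q_c = 466000 W

vapour 332→197 °C: -210.6 kJ/kg
condensation at 197 °C: -800 kJ/kg
liquid 197→113 °C: -202.44 kJ/kg
Δh = -210.6 + -800 + -202.44 = -1213 kJ/kg
Q = ṁ·Δh = 1383 kg/h × -1213 kJ/kg = -1.6776e+06 kJ/h
|Q| = 466.01 kW = 466010 W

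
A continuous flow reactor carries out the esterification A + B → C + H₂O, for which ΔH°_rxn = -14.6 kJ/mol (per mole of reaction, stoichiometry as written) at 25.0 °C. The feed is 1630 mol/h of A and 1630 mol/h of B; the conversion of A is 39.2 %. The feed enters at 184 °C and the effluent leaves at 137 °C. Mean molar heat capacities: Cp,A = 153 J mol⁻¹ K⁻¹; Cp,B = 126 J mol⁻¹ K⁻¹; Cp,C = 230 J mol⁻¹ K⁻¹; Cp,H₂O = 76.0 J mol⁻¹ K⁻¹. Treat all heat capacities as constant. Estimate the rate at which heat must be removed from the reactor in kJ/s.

Q_out = 7.99 kJ/s

Extent of reaction ξ = 0.392 × 1630 = 638.96 mol/h
Reaction term: ξ·ΔH°_rxn = 638.96 × -14.6 = -9328.8 kJ/h
Sensible, feed 184→25 °C: -72308 kJ/h
Outlet flows (mol/h): A 991.04, B 991.04, C 638.96, H₂O 638.96
Sensible, products 25→137 °C: 52866 kJ/h
Q = ΔH = -28771 kJ/h = -7.9919 kW
Heat removed = 7.9919 kJ/s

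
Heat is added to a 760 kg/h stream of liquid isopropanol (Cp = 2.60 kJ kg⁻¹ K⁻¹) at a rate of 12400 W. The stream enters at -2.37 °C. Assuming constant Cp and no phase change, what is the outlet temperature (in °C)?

T_out = 20.2 °C

Q = 12400 W = 44640 kJ/h
ΔT = Q/(ṁ·Cp) = 44640/(760×2.60) = 22.591 K
T_out = -2.37 + 22.591 = 20.221 °C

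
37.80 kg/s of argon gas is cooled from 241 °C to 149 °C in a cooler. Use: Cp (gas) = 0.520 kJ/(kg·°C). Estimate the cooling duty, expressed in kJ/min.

Q_c = 109000 kJ/min

Q = ṁ·Cp·ΔT = 37.80 × 0.520 × (149 − 241) = -1808.4 kJ/s
Cooling duty = 108500 kJ/min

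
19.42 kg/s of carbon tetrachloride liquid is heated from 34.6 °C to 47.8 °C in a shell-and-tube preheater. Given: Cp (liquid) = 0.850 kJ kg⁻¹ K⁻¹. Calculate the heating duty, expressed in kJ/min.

Q = 13100 kJ/min

Q = ṁ·Cp·ΔT = 19.42 × 0.850 × (47.8 − 34.6) = 217.89 kJ/s
Heating duty = 13074 kJ/min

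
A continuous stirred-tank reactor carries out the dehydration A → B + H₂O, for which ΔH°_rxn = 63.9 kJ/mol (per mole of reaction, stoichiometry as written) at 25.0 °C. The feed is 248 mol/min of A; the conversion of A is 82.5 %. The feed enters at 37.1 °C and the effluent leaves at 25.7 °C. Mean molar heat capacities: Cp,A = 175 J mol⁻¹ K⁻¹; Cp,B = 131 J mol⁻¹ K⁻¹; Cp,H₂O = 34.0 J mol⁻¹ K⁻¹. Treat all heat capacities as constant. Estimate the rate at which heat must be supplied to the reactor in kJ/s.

Extent of reaction ξ = 0.825 × 248 = 204.6 mol/min
Reaction term: ξ·ΔH°_rxn = 204.6 × 63.9 = 13074 kJ/min
Sensible, feed 37.1→25 °C: -525.14 kJ/min
Outlet flows (mol/min): A 43.4, B 204.6, H₂O 204.6
Sensible, products 25→25.7 °C: 28.948 kJ/min
Q = ΔH = 12578 kJ/min = 209.63 kW
Heat supplied = 209.63 kJ/s

Q_in = 210 kJ/s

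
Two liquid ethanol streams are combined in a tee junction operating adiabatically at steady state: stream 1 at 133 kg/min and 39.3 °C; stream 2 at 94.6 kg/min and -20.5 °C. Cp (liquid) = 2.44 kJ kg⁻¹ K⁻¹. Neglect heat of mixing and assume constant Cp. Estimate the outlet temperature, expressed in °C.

T_out = 14.4 °C

No heat crosses the boundary, so H_out = H_in.
T_out = Σ ṁᵢCp,ᵢTᵢ / Σ ṁᵢCp,ᵢ
      = 8021.7 / 555.34 = 14.445 °C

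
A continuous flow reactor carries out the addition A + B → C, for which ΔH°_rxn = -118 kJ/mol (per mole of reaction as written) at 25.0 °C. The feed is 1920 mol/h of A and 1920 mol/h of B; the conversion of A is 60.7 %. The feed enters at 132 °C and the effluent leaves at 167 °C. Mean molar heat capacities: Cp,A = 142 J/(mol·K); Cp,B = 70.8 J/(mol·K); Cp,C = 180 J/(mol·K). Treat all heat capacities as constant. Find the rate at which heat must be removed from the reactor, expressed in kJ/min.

Q_out = 2140 kJ/min

Extent of reaction ξ = 0.607 × 1920 = 1165.4 mol/h
Reaction term: ξ·ΔH°_rxn = 1165.4 × -118 = -137520 kJ/h
Sensible, feed 132→25 °C: -43718 kJ/h
Outlet flows (mol/h): A 754.56, B 754.56, C 1165.4
Sensible, products 25→167 °C: 52590 kJ/h
Q = ΔH = -128650 kJ/h = -35.736 kW
Heat removed = 2144.2 kJ/min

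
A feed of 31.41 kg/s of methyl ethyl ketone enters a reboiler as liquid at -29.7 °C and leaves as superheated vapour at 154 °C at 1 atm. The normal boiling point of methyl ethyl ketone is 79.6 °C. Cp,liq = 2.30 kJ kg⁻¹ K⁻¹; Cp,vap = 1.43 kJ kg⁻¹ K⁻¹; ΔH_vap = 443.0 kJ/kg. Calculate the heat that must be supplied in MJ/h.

Q = 90500 MJ/h

liquid -29.7→79.6 °C: 251.39 kJ/kg
vaporisation at 79.6 °C: 443 kJ/kg
vapour 79.6→154 °C: 106.39 kJ/kg
Δh = 251.39 + 443 + 106.39 = 800.78 kJ/kg
Q = ṁ·Δh = 31.41 kg/s × 800.78 kJ/kg = 25153 kJ/s
|Q| = 25153 kW = 90549 MJ/h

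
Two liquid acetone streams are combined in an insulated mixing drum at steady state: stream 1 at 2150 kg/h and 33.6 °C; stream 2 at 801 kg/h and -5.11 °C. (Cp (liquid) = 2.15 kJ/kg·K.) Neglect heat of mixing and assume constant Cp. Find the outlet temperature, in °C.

Energy balance with Q = 0: Σ ṁᵢCp,ᵢ(T_out − Tᵢ) = 0
Σ ṁᵢCp,ᵢTᵢ = 2150×2.15×33.6 + 801×2.15×-5.11 = 146520
Σ ṁᵢCp,ᵢ = 2150×2.15 + 801×2.15 = 6344.6
T_out = 146520 / 6344.6 = 23.093 °C

T_out = 23.1 °C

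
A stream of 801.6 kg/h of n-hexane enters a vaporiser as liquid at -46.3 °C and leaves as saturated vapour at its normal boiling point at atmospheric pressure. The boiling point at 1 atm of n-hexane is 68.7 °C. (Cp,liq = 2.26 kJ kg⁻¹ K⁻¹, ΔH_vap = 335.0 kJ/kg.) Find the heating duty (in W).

liquid -46.3→68.7 °C: 259.9 kJ/kg
vaporisation at 68.7 °C: 335 kJ/kg
Δh = 259.9 + 335 = 594.9 kJ/kg
Q = ṁ·Δh = 801.6 kg/h × 594.9 kJ/kg = 476870 kJ/h
|Q| = 132.46 kW = 132460 W

Q = 132000 W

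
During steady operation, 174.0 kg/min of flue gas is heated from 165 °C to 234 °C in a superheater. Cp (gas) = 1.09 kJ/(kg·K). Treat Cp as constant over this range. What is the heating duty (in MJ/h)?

Q = ṁ·Cp·ΔT = 174.0 × 1.09 × (234 − 165) = 13087 kJ/min
Converting: 13087 / 60 s = 218.11 kW
Heating duty = 785.19 MJ/h

Q = 785 MJ/h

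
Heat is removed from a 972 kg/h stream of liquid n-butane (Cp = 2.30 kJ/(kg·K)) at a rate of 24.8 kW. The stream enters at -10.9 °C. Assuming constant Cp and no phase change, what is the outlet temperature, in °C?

Q = 24.8 kW = 89280 kJ/h
ΔT = Q/(ṁ·Cp) = 89280/(972×2.30) = 39.936 K
T_out = -10.9 − 39.936 = -50.836 °C

T_out = -50.8 °C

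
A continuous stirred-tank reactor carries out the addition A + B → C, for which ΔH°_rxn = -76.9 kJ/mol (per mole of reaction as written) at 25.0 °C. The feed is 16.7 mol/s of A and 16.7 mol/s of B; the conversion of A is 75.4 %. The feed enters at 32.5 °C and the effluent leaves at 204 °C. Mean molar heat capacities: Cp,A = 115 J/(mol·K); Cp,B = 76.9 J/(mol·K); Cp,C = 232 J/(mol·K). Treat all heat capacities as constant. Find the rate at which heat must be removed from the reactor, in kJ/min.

Extent of reaction ξ = 0.754 × 16.7 = 12.592 mol/s
Reaction term: ξ·ΔH°_rxn = 12.592 × -76.9 = -968.31 kJ/s
Sensible, feed 32.5→25 °C: -24.035 kJ/s
Outlet flows (mol/s): A 4.1082, B 4.1082, C 12.592
Sensible, products 25→204 °C: 664.03 kJ/s
Q = ΔH = -328.32 kJ/s = -328.32 kW
Heat removed = 19699 kJ/min

Q_out = 19700 kJ/min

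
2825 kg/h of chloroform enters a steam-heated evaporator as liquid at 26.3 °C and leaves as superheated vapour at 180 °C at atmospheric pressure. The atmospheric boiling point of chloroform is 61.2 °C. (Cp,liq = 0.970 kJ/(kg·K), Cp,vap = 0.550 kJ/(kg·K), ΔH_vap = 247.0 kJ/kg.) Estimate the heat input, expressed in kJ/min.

Q = 16300 kJ/min

liquid 26.3→61.2 °C: 33.853 kJ/kg
vaporisation at 61.2 °C: 247 kJ/kg
vapour 61.2→180 °C: 65.34 kJ/kg
Δh = 33.853 + 247 + 65.34 = 346.19 kJ/kg
Q = ṁ·Δh = 2825 kg/h × 346.19 kJ/kg = 978000 kJ/h
|Q| = 271.67 kW = 16300 kJ/min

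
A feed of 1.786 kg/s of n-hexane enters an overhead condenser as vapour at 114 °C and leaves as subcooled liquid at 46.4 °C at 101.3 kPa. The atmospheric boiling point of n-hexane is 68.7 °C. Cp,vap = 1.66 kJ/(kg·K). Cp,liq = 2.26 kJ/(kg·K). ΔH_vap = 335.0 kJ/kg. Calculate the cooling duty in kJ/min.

Q_c = 49400 kJ/min

vapour 114→68.7 °C: -75.198 kJ/kg
condensation at 68.7 °C: -335 kJ/kg
liquid 68.7→46.4 °C: -50.398 kJ/kg
Δh = -75.198 + -335 + -50.398 = -460.6 kJ/kg
Q = ṁ·Δh = 1.786 kg/s × -460.6 kJ/kg = -822.62 kJ/s
|Q| = 822.62 kW = 49357 kJ/min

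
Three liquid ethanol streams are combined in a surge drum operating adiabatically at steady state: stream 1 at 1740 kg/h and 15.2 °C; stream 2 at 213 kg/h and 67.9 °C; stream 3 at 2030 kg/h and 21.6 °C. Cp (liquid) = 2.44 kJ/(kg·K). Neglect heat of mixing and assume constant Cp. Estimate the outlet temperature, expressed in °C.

T_out = 21.3 °C

No heat crosses the boundary, so H_out = H_in.
Σ ṁᵢCp,ᵢTᵢ = 1740×2.44×15.2 + 213×2.44×67.9 + 2030×2.44×21.6 = 206810
Σ ṁᵢCp,ᵢ = 1740×2.44 + 213×2.44 + 2030×2.44 = 9718.5
T_out = 206810 / 9718.5 = 21.28 °C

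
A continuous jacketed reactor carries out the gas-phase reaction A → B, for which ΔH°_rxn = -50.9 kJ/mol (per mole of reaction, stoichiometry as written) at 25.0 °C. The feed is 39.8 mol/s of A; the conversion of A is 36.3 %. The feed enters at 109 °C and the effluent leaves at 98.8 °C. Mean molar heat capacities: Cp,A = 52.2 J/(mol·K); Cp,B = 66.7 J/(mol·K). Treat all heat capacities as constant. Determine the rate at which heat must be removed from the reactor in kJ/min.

Extent of reaction ξ = 0.363 × 39.8 = 14.447 mol/s
Reaction term: ξ·ΔH°_rxn = 14.447 × -50.9 = -735.37 kJ/s
Sensible, feed 109→25 °C: -174.52 kJ/s
Outlet flows (mol/s): A 25.353, B 14.447
Sensible, products 25→98.8 °C: 168.78 kJ/s
Q = ΔH = -741.1 kJ/s = -741.1 kW
Heat removed = 44466 kJ/min

Q_out = 44500 kJ/min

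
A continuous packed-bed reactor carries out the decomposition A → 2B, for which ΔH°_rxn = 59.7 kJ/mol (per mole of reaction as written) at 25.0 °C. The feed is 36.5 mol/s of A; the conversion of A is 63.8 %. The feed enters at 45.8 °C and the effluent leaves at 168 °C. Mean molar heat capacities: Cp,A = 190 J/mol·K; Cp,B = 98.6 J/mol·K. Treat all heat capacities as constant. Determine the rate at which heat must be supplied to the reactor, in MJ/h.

Extent of reaction ξ = 0.638 × 36.5 = 23.287 mol/s
Reaction term: ξ·ΔH°_rxn = 23.287 × 59.7 = 1390.2 kJ/s
Sensible, feed 45.8→25 °C: -144.25 kJ/s
Outlet flows (mol/s): A 13.213, B 46.574
Sensible, products 25→168 °C: 1015.7 kJ/s
Q = ΔH = 2261.7 kJ/s = 2261.7 kW
Heat supplied = 8142 MJ/h

Q_in = 8140 MJ/h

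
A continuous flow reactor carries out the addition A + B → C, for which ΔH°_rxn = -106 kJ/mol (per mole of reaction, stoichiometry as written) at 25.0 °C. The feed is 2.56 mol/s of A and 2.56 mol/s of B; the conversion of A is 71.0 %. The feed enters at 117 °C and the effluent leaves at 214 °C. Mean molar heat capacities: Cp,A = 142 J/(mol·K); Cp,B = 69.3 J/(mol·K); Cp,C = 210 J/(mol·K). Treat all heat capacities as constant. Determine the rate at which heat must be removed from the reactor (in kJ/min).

Extent of reaction ξ = 0.710 × 2.56 = 1.8176 mol/s
Reaction term: ξ·ΔH°_rxn = 1.8176 × -106 = -192.67 kJ/s
Sensible, feed 117→25 °C: -49.765 kJ/s
Outlet flows (mol/s): A 0.7424, B 0.7424, C 1.8176
Sensible, products 25→214 °C: 101.79 kJ/s
Q = ΔH = -140.64 kJ/s = -140.64 kW
Heat removed = 8438.5 kJ/min

Q_out = 8440 kJ/min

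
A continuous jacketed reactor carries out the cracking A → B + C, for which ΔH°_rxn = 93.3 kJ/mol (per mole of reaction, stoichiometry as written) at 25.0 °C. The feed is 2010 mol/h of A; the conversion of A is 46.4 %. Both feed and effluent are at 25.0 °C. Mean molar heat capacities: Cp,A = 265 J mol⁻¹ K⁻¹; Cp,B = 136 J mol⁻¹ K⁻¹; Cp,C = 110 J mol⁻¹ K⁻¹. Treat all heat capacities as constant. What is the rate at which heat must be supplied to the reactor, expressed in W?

Q_in = 24200 W

Extent of reaction ξ = 0.464 × 2010 = 932.64 mol/h
Reaction term: ξ·ΔH°_rxn = 932.64 × 93.3 = 87015 kJ/h
Q = ΔH = 87015 kJ/h = 24.171 kW
Heat supplied = 24171 W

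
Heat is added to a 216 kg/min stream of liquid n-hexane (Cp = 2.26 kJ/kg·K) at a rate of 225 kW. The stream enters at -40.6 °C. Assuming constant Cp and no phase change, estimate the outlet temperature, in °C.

T_out = -12.9 °C

Q = 225 kW = 13500 kJ/min
ΔT = Q/(ṁ·Cp) = 13500/(216×2.26) = 27.655 K
T_out = -40.6 + 27.655 = -12.945 °C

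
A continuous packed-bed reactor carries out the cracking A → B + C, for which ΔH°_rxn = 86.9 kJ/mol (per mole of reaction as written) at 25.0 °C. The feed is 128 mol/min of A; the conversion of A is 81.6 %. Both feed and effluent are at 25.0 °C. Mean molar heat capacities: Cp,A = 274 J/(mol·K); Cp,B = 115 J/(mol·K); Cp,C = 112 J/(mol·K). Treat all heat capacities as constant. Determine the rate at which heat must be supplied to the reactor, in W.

Extent of reaction ξ = 0.816 × 128 = 104.45 mol/min
Reaction term: ξ·ΔH°_rxn = 104.45 × 86.9 = 9076.5 kJ/min
Q = ΔH = 9076.5 kJ/min = 151.28 kW
Heat supplied = 151280 W

Q_in = 151000 W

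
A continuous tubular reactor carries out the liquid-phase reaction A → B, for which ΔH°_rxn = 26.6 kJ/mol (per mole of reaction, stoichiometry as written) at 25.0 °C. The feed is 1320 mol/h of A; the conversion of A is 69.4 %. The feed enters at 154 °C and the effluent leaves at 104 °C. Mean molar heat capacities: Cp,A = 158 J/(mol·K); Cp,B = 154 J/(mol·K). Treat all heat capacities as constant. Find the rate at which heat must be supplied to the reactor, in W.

Extent of reaction ξ = 0.694 × 1320 = 916.08 mol/h
Reaction term: ξ·ΔH°_rxn = 916.08 × 26.6 = 24368 kJ/h
Sensible, feed 154→25 °C: -26904 kJ/h
Outlet flows (mol/h): A 403.92, B 916.08
Sensible, products 25→104 °C: 16187 kJ/h
Q = ΔH = 13650 kJ/h = 3.7917 kW
Heat supplied = 3791.7 W

Q_in = 3790 W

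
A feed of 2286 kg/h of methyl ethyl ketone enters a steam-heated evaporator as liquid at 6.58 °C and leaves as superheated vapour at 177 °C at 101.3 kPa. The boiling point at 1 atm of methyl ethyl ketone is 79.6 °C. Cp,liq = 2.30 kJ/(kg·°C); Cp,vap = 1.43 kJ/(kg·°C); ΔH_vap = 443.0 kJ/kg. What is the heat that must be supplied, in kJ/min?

liquid 6.58→79.6 °C: 167.95 kJ/kg
vaporisation at 79.6 °C: 443 kJ/kg
vapour 79.6→177 °C: 139.28 kJ/kg
Δh = 167.95 + 443 + 139.28 = 750.23 kJ/kg
Q = ṁ·Δh = 2286 kg/h × 750.23 kJ/kg = 1.715e+06 kJ/h
|Q| = 476.39 kW = 28584 kJ/min

Q = 28600 kJ/min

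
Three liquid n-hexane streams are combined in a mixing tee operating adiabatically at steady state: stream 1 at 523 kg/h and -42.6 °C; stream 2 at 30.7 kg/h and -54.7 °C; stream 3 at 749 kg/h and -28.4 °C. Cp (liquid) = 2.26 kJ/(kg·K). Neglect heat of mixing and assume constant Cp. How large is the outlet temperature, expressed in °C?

Energy balance with Q = 0: Σ ṁᵢCp,ᵢ(T_out − Tᵢ) = 0
T_out = Σ ṁᵢCp,ᵢTᵢ / Σ ṁᵢCp,ᵢ
      = -102220 / 2944.1 = -34.721 °C

T_out = -34.7 °C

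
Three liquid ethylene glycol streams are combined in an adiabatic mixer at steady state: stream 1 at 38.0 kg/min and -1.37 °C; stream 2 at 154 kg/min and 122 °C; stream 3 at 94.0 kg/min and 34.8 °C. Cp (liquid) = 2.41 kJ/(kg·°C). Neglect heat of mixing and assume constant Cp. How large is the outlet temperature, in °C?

T_out = 76.9 °C

No heat crosses the boundary, so H_out = H_in.
Σ ṁᵢCp,ᵢTᵢ = 38.0×2.41×-1.37 + 154×2.41×122 + 94.0×2.41×34.8 = 53037
Σ ṁᵢCp,ᵢ = 38.0×2.41 + 154×2.41 + 94.0×2.41 = 689.26
T_out = 53037 / 689.26 = 76.948 °C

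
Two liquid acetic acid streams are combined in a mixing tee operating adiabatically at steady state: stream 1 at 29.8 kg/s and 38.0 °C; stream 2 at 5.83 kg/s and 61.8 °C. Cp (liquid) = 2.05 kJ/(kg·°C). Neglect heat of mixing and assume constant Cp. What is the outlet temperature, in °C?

No heat crosses the boundary, so H_out = H_in.
Σ ṁᵢCp,ᵢTᵢ = 29.8×2.05×38.0 + 5.83×2.05×61.8 = 3060
Σ ṁᵢCp,ᵢ = 29.8×2.05 + 5.83×2.05 = 73.041
T_out = 3060 / 73.041 = 41.894 °C

T_out = 41.9 °C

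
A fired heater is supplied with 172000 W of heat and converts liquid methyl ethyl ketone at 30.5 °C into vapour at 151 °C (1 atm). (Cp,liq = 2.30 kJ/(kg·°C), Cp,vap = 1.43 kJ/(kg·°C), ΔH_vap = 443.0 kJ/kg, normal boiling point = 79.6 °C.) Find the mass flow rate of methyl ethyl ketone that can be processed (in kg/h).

ṁ = 941 kg/h

Δh = 2.30×(79.6−30.5) + 443.0 + 1.43×(151−79.6) = 658.03 kJ/kg
Q = 172000 W = 172 kJ/s = 619200 kJ/h
ṁ = Q/Δh = 619200 / 658.03 = 940.99 kg/h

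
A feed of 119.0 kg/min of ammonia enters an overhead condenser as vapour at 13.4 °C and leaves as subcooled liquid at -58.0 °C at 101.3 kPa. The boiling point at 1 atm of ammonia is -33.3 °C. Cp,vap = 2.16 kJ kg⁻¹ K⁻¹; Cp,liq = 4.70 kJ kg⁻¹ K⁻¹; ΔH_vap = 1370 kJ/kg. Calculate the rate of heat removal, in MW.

Q_c = 3.15 MW

vapour 13.4→-33.3 °C: -100.87 kJ/kg
condensation at -33.3 °C: -1370 kJ/kg
liquid -33.3→-58.0 °C: -116.09 kJ/kg
Δh = -100.87 + -1370 + -116.09 = -1587 kJ/kg
Q = ṁ·Δh = 119.0 kg/min × -1587 kJ/kg = -188850 kJ/min
|Q| = 3147.5 kW = 3.1475 MW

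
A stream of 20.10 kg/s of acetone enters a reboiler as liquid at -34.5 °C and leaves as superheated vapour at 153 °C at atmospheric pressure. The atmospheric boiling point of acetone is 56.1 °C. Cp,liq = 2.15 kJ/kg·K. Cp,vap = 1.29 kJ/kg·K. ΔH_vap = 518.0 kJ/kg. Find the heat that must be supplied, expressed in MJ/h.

Q = 60600 MJ/h

liquid -34.5→56.1 °C: 194.79 kJ/kg
vaporisation at 56.1 °C: 518 kJ/kg
vapour 56.1→153 °C: 125 kJ/kg
Δh = 194.79 + 518 + 125 = 837.79 kJ/kg
Q = ṁ·Δh = 20.10 kg/s × 837.79 kJ/kg = 16840 kJ/s
|Q| = 16840 kW = 60623 MJ/h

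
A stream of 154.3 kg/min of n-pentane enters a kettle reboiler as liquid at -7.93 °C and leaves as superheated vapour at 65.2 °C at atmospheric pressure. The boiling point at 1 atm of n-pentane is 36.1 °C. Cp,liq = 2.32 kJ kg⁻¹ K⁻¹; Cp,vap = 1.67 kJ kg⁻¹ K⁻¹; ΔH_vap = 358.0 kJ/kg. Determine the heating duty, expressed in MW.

Q = 1.31 MW

liquid -7.93→36.1 °C: 102.15 kJ/kg
vaporisation at 36.1 °C: 358 kJ/kg
vapour 36.1→65.2 °C: 48.597 kJ/kg
Δh = 102.15 + 358 + 48.597 = 508.75 kJ/kg
Q = ṁ·Δh = 154.3 kg/min × 508.75 kJ/kg = 78500 kJ/min
|Q| = 1308.3 kW = 1.3083 MW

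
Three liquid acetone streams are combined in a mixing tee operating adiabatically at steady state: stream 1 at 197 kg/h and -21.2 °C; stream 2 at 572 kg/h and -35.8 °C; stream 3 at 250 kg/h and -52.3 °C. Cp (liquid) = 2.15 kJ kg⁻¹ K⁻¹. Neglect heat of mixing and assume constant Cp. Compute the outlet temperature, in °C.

T_out = -37.0 °C

No heat crosses the boundary, so H_out = H_in.
T_out = Σ ṁᵢCp,ᵢTᵢ / Σ ṁᵢCp,ᵢ
      = -81117 / 2190.8 = -37.026 °C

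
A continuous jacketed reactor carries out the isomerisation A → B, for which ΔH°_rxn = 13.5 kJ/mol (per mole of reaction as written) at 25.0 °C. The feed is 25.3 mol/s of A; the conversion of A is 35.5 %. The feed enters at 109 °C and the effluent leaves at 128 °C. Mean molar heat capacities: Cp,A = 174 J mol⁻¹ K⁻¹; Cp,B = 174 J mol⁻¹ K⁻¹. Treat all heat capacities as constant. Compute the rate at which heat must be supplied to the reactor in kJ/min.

Extent of reaction ξ = 0.355 × 25.3 = 8.9815 mol/s
Reaction term: ξ·ΔH°_rxn = 8.9815 × 13.5 = 121.25 kJ/s
Sensible, feed 109→25 °C: -369.78 kJ/s
Outlet flows (mol/s): A 16.319, B 8.9815
Sensible, products 25→128 °C: 453.43 kJ/s
Q = ΔH = 204.89 kJ/s = 204.89 kW
Heat supplied = 12294 kJ/min

Q_in = 12300 kJ/min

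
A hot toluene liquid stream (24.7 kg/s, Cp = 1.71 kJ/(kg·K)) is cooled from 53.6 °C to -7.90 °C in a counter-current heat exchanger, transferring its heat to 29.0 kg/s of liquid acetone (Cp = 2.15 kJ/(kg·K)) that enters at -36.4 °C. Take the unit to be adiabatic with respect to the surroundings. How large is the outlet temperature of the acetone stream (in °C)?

Heat released by hot stream: Q = 24.7 × 1.71 × (53.6 − -7.90) = 2597.6 kJ/s
Energy balance on cold side (adiabatic exchanger): Q = ṁ_c·Cp_c·(T_c,out − T_c,in)
T_c,out = -36.4 + 2597.6/(29.0 × 2.15) = 5.2612 °C

T_c,out = 5.26 °C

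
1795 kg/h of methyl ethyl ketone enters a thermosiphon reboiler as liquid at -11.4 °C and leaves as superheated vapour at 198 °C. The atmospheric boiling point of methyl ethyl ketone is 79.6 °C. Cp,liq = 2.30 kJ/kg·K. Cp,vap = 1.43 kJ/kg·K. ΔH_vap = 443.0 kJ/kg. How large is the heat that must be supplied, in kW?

liquid -11.4→79.6 °C: 209.3 kJ/kg
vaporisation at 79.6 °C: 443 kJ/kg
vapour 79.6→198 °C: 169.31 kJ/kg
Δh = 209.3 + 443 + 169.31 = 821.61 kJ/kg
Q = ṁ·Δh = 1795 kg/h × 821.61 kJ/kg = 1.4748e+06 kJ/h
|Q| = 409.66 kW

Q = 410 kW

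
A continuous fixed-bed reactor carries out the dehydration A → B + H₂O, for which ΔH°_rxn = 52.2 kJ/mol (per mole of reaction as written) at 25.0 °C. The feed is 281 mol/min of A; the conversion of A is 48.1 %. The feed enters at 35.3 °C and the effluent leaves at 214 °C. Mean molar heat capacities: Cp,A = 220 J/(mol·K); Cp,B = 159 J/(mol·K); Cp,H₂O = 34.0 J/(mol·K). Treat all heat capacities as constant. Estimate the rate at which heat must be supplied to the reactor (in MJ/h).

Q_in = 1040 MJ/h

Extent of reaction ξ = 0.481 × 281 = 135.16 mol/min
Reaction term: ξ·ΔH°_rxn = 135.16 × 52.2 = 7055.4 kJ/min
Sensible, feed 35.3→25 °C: -636.75 kJ/min
Outlet flows (mol/min): A 145.84, B 135.16, H₂O 135.16
Sensible, products 25→214 °C: 10994 kJ/min
Q = ΔH = 17413 kJ/min = 290.22 kW
Heat supplied = 1044.8 MJ/h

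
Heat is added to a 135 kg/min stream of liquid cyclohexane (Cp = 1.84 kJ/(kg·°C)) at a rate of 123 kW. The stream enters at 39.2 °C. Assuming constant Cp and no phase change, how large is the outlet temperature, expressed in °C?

T_out = 68.9 °C

Q = 123 kW = 7380 kJ/min
ΔT = Q/(ṁ·Cp) = 7380/(135×1.84) = 29.71 K
T_out = 39.2 + 29.71 = 68.91 °C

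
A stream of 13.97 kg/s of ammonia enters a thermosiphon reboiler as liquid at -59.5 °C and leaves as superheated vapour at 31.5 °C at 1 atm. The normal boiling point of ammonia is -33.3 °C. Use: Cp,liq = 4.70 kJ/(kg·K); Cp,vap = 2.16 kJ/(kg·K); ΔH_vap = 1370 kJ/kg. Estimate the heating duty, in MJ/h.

liquid -59.5→-33.3 °C: 123.14 kJ/kg
vaporisation at -33.3 °C: 1370 kJ/kg
vapour -33.3→31.5 °C: 139.97 kJ/kg
Δh = 123.14 + 1370 + 139.97 = 1633.1 kJ/kg
Q = ṁ·Δh = 13.97 kg/s × 1633.1 kJ/kg = 22815 kJ/s
|Q| = 22815 kW = 82132 MJ/h

Q = 82100 MJ/h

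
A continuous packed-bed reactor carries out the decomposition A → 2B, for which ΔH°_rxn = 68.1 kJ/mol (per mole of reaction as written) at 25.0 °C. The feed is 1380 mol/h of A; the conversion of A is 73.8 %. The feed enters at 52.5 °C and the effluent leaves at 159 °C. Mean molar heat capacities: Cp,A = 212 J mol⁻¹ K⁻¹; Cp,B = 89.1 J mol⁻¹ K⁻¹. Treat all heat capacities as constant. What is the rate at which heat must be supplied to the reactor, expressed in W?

Q_in = 26600 W

Extent of reaction ξ = 0.738 × 1380 = 1018.4 mol/h
Reaction term: ξ·ΔH°_rxn = 1018.4 × 68.1 = 69356 kJ/h
Sensible, feed 52.5→25 °C: -8045.4 kJ/h
Outlet flows (mol/h): A 361.56, B 2036.9
Sensible, products 25→159 °C: 34590 kJ/h
Q = ΔH = 95901 kJ/h = 26.639 kW
Heat supplied = 26639 W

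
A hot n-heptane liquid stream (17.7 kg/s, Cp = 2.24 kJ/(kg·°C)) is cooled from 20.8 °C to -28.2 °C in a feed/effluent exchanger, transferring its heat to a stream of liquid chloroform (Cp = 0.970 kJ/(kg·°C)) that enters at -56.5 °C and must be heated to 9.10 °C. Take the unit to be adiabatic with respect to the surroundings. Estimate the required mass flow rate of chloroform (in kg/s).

ṁ_c = 30.5 kg/s

Heat released by hot stream: Q = 17.7 × 2.24 × (20.8 − -28.2) = 1942.8 kJ/s
Energy balance on cold side (adiabatic exchanger): Q = ṁ_c·Cp_c·(T_c,out − T_c,in)
ṁ_c = 1942.8 / [0.970 × (9.10 − -56.5)] = 30.531 kg/s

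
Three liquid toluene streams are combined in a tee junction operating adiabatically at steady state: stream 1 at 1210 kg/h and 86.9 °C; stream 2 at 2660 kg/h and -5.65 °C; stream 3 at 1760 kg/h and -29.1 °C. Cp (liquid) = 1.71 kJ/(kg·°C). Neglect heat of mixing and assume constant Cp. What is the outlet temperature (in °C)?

T_out = 6.91 °C

Energy balance with Q = 0: Σ ṁᵢCp,ᵢ(T_out − Tᵢ) = 0
Σ ṁᵢCp,ᵢTᵢ = 1210×1.71×86.9 + 2660×1.71×-5.65 + 1760×1.71×-29.1 = 66526
Σ ṁᵢCp,ᵢ = 1210×1.71 + 2660×1.71 + 1760×1.71 = 9627.3
T_out = 66526 / 9627.3 = 6.9101 °C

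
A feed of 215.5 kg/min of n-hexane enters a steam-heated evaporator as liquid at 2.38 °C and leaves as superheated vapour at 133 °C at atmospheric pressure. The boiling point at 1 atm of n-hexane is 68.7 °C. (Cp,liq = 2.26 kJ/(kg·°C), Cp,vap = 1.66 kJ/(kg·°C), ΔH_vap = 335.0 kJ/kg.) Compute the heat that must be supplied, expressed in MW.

Q = 2.12 MW

liquid 2.38→68.7 °C: 149.88 kJ/kg
vaporisation at 68.7 °C: 335 kJ/kg
vapour 68.7→133 °C: 106.74 kJ/kg
Δh = 149.88 + 335 + 106.74 = 591.62 kJ/kg
Q = ṁ·Δh = 215.5 kg/min × 591.62 kJ/kg = 127490 kJ/min
|Q| = 2124.9 kW = 2.1249 MW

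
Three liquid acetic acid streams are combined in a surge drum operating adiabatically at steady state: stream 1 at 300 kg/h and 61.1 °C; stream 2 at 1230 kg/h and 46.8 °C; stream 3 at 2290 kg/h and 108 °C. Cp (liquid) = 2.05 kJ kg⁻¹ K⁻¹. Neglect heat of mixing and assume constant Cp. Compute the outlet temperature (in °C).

No heat crosses the boundary, so H_out = H_in.
Σ ṁᵢCp,ᵢTᵢ = 300×2.05×61.1 + 1230×2.05×46.8 + 2290×2.05×108 = 662590
Σ ṁᵢCp,ᵢ = 300×2.05 + 1230×2.05 + 2290×2.05 = 7831
T_out = 662590 / 7831 = 84.611 °C

T_out = 84.6 °C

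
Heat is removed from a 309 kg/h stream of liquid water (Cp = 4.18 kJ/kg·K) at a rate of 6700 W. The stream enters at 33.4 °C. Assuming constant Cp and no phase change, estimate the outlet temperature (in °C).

Q = 6700 W = 24120 kJ/h
ΔT = Q/(ṁ·Cp) = 24120/(309×4.18) = 18.674 K
T_out = 33.4 − 18.674 = 14.726 °C

T_out = 14.7 °C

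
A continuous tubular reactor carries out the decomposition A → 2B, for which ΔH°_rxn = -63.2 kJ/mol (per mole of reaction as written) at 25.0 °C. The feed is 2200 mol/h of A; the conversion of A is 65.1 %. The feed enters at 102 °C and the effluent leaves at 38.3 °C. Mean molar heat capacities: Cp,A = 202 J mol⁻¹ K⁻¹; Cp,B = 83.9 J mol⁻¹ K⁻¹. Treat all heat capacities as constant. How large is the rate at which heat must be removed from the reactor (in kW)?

Q_out = 33.2 kW

Extent of reaction ξ = 0.651 × 2200 = 1432.2 mol/h
Reaction term: ξ·ΔH°_rxn = 1432.2 × -63.2 = -90515 kJ/h
Sensible, feed 102→25 °C: -34219 kJ/h
Outlet flows (mol/h): A 767.8, B 2864.4
Sensible, products 25→38.3 °C: 5259.1 kJ/h
Q = ΔH = -119470 kJ/h = -33.187 kW
Heat removed = 33.187 kW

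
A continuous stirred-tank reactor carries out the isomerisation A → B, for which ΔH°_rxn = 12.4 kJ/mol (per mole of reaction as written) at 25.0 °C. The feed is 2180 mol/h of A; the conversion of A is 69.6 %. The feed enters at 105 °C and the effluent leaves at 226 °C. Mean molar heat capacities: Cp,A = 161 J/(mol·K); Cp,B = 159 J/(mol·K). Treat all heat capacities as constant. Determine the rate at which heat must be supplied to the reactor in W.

Extent of reaction ξ = 0.696 × 2180 = 1517.3 mol/h
Reaction term: ξ·ΔH°_rxn = 1517.3 × 12.4 = 18814 kJ/h
Sensible, feed 105→25 °C: -28078 kJ/h
Outlet flows (mol/h): A 662.72, B 1517.3
Sensible, products 25→226 °C: 69937 kJ/h
Q = ΔH = 60673 kJ/h = 16.854 kW
Heat supplied = 16854 W

Q_in = 16900 W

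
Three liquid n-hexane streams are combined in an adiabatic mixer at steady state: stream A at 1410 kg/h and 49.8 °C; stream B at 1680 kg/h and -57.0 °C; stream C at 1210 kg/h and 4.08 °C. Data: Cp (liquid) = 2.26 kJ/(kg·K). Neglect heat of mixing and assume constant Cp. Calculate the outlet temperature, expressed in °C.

T_out = -4.79 °C

Adiabatic, steady state ⇒ Σ ṁᵢCp,ᵢ(T_out − Tᵢ) = 0
T_out = Σ ṁᵢCp,ᵢTᵢ / Σ ṁᵢCp,ᵢ
      = -46568 / 9718 = -4.7919 °C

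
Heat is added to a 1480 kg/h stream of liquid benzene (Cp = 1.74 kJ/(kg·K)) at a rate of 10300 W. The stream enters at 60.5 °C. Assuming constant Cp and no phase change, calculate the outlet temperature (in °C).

Q = 10300 W = 37080 kJ/h
ΔT = Q/(ṁ·Cp) = 37080/(1480×1.74) = 14.399 K
T_out = 60.5 + 14.399 = 74.899 °C

T_out = 74.9 °C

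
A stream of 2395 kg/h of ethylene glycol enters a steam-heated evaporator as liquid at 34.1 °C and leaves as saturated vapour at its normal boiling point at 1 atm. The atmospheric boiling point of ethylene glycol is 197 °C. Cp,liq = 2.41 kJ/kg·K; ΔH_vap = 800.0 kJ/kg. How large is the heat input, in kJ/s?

liquid 34.1→197 °C: 392.59 kJ/kg
vaporisation at 197 °C: 800 kJ/kg
Δh = 392.59 + 800 = 1192.6 kJ/kg
Q = ṁ·Δh = 2395 kg/h × 1192.6 kJ/kg = 2.8563e+06 kJ/h
|Q| = 793.4 kW

Q = 793 kJ/s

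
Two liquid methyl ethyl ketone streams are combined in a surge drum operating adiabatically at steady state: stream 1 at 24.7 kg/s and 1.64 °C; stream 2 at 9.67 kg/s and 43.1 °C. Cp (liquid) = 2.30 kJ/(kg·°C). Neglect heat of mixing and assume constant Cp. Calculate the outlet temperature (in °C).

Adiabatic, steady state ⇒ Σ ṁᵢCp,ᵢ(T_out − Tᵢ) = 0
T_out = Σ ṁᵢCp,ᵢTᵢ / Σ ṁᵢCp,ᵢ
      = 1051.8 / 79.051 = 13.305 °C

T_out = 13.3 °C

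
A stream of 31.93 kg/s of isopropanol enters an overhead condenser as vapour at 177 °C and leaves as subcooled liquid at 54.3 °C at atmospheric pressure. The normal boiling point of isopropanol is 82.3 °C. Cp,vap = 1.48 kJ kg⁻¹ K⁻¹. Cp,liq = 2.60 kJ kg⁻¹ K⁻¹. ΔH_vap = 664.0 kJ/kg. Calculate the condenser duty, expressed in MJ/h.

vapour 177→82.3 °C: -140.16 kJ/kg
condensation at 82.3 °C: -664 kJ/kg
liquid 82.3→54.3 °C: -72.8 kJ/kg
Δh = -140.16 + -664 + -72.8 = -876.96 kJ/kg
Q = ṁ·Δh = 31.93 kg/s × -876.96 kJ/kg = -28001 kJ/s
|Q| = 28001 kW = 100800 MJ/h

Q_c = 101000 MJ/h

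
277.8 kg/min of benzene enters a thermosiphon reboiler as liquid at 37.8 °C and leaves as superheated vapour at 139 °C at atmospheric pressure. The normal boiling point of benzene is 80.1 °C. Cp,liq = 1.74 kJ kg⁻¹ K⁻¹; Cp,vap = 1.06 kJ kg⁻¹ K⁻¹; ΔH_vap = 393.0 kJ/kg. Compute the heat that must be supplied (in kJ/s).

liquid 37.8→80.1 °C: 73.602 kJ/kg
vaporisation at 80.1 °C: 393 kJ/kg
vapour 80.1→139 °C: 62.434 kJ/kg
Δh = 73.602 + 393 + 62.434 = 529.04 kJ/kg
Q = ṁ·Δh = 277.8 kg/min × 529.04 kJ/kg = 146970 kJ/min
|Q| = 2449.4 kW

Q = 2450 kJ/s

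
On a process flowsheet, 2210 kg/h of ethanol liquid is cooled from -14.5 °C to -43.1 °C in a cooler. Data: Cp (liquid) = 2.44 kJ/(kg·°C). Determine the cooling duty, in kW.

Q = ṁ·Cp·ΔT = 2210 × 2.44 × (-43.1 − -14.5) = -154220 kJ/h
Converting: 154220 / 3600 s = 42.84 kW

Q_c = 42.8 kW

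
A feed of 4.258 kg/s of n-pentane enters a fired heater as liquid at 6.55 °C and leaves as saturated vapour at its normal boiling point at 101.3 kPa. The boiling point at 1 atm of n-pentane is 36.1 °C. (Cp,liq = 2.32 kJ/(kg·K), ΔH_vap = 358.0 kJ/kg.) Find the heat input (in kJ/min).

liquid 6.55→36.1 °C: 68.556 kJ/kg
vaporisation at 36.1 °C: 358 kJ/kg
Δh = 68.556 + 358 = 426.56 kJ/kg
Q = ṁ·Δh = 4.258 kg/s × 426.56 kJ/kg = 1816.3 kJ/s
|Q| = 1816.3 kW = 108980 kJ/min

Q = 109000 kJ/min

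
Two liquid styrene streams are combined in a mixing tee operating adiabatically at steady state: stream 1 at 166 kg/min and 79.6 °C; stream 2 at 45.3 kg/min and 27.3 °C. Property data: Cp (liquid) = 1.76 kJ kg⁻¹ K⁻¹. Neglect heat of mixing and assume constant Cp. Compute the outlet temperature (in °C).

T_out = 68.4 °C

Energy balance with Q = 0: Σ ṁᵢCp,ᵢ(T_out − Tᵢ) = 0
Σ ṁᵢCp,ᵢTᵢ = 166×1.76×79.6 + 45.3×1.76×27.3 = 25433
Σ ṁᵢCp,ᵢ = 166×1.76 + 45.3×1.76 = 371.89
T_out = 25433 / 371.89 = 68.388 °C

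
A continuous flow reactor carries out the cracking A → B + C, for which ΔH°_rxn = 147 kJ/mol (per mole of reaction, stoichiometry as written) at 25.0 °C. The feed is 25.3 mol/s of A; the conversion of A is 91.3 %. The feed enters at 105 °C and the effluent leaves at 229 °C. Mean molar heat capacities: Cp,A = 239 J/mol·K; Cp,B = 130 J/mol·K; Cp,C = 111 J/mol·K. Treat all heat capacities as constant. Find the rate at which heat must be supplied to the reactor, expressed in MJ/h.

Q_in = 15000 MJ/h

Extent of reaction ξ = 0.913 × 25.3 = 23.099 mol/s
Reaction term: ξ·ΔH°_rxn = 23.099 × 147 = 3395.5 kJ/s
Sensible, feed 105→25 °C: -483.74 kJ/s
Outlet flows (mol/s): A 2.2011, B 23.099, C 23.099
Sensible, products 25→229 °C: 1243 kJ/s
Q = ΔH = 4154.8 kJ/s = 4154.8 kW
Heat supplied = 14957 MJ/h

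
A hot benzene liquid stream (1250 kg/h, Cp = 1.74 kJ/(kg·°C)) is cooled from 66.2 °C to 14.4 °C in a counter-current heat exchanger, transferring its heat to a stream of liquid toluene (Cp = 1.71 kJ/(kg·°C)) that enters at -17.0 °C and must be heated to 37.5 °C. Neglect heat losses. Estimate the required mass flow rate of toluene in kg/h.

ṁ_c = 1210 kg/h

Heat released by hot stream: Q = 1250 × 1.74 × (66.2 − 14.4) = 112670 kJ/h
Energy balance on cold side (adiabatic exchanger): Q = ṁ_c·Cp_c·(T_c,out − T_c,in)
ṁ_c = 112670 / [1.71 × (37.5 − -17.0)] = 1208.9 kg/h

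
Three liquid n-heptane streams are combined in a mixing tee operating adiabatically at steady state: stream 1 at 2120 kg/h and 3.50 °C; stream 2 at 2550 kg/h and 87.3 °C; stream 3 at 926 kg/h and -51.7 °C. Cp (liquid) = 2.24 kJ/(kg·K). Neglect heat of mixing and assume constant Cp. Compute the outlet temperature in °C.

Adiabatic, steady state ⇒ Σ ṁᵢCp,ᵢ(T_out − Tᵢ) = 0
Σ ṁᵢCp,ᵢTᵢ = 2120×2.24×3.50 + 2550×2.24×87.3 + 926×2.24×-51.7 = 408040
Σ ṁᵢCp,ᵢ = 2120×2.24 + 2550×2.24 + 926×2.24 = 12535
T_out = 408040 / 12535 = 32.552 °C

T_out = 32.6 °C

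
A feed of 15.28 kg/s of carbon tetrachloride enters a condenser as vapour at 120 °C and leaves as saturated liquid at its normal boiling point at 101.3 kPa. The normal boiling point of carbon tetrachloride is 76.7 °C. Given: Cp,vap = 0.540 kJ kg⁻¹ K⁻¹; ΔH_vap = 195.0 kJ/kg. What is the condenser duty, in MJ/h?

vapour 120→76.7 °C: -23.382 kJ/kg
condensation at 76.7 °C: -195 kJ/kg
Δh = -23.382 + -195 = -218.38 kJ/kg
Q = ṁ·Δh = 15.28 kg/s × -218.38 kJ/kg = -3336.9 kJ/s
|Q| = 3336.9 kW = 12013 MJ/h

Q_c = 12000 MJ/h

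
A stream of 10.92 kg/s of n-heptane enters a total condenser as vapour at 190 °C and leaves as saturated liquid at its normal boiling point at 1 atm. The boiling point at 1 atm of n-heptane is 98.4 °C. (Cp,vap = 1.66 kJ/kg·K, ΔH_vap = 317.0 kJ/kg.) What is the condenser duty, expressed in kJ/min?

vapour 190→98.4 °C: -152.06 kJ/kg
condensation at 98.4 °C: -317 kJ/kg
Δh = -152.06 + -317 = -469.06 kJ/kg
Q = ṁ·Δh = 10.92 kg/s × -469.06 kJ/kg = -5122.1 kJ/s
|Q| = 5122.1 kW = 307330 kJ/min

Q_c = 307000 kJ/min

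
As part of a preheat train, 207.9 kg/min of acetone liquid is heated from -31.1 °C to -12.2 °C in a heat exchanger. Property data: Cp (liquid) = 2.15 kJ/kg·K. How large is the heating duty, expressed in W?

Q = ṁ·Cp·ΔT = 207.9 × 2.15 × (-12.2 − -31.1) = 8448 kJ/min
Converting: 8448 / 60 s = 140.8 kW
Heating duty = 140800 W

Q = 141000 W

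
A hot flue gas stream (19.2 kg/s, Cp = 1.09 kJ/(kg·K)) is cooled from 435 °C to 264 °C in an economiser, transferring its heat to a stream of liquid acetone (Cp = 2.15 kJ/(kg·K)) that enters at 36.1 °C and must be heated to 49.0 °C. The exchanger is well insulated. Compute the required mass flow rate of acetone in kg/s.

ṁ_c = 129 kg/s

Heat released by hot stream: Q = 19.2 × 1.09 × (435 − 264) = 3578.7 kJ/s
Energy balance on cold side (adiabatic exchanger): Q = ṁ_c·Cp_c·(T_c,out − T_c,in)
ṁ_c = 3578.7 / [2.15 × (49.0 − 36.1)] = 129.03 kg/s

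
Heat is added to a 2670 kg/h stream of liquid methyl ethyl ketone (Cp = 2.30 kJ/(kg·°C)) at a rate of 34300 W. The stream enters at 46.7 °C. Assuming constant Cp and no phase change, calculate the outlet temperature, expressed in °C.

T_out = 66.8 °C

Q = 34300 W = 123480 kJ/h
ΔT = Q/(ṁ·Cp) = 123480/(2670×2.30) = 20.107 K
T_out = 46.7 + 20.107 = 66.807 °C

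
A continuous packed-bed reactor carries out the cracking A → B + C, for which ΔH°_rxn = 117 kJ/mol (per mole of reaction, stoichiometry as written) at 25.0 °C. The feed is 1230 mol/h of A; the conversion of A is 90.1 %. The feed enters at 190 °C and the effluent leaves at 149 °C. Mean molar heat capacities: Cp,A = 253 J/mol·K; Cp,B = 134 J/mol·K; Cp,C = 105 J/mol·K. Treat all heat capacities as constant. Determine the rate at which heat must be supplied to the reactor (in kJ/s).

Extent of reaction ξ = 0.901 × 1230 = 1108.2 mol/h
Reaction term: ξ·ΔH°_rxn = 1108.2 × 117 = 129660 kJ/h
Sensible, feed 190→25 °C: -51346 kJ/h
Outlet flows (mol/h): A 121.77, B 1108.2, C 1108.2
Sensible, products 25→149 °C: 36664 kJ/h
Q = ΔH = 114980 kJ/h = 31.939 kW
Heat supplied = 31.939 kJ/s

Q_in = 31.9 kJ/s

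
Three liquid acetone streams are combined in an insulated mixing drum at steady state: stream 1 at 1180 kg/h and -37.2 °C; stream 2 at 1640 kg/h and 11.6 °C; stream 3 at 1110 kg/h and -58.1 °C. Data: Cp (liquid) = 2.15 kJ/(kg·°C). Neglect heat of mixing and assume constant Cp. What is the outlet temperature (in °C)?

No heat crosses the boundary, so H_out = H_in.
T_out = Σ ṁᵢCp,ᵢTᵢ / Σ ṁᵢCp,ᵢ
      = -192130 / 8449.5 = -22.739 °C

T_out = -22.7 °C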